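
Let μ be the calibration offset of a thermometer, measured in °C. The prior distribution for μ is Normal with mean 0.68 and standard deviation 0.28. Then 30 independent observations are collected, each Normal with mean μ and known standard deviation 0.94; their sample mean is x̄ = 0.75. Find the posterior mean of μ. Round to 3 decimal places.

With known σ, the Normal prior is conjugate. Weight on the data is w = (n/σ²)/(n/σ² + 1/τ₀²) = 33.9520/(33.9520+12.7551) = 0.72691.
Posterior mean = w·x̄ + (1−w)·μ₀ = 0.72691·0.75 + 0.27309·0.68 = 0.731.

Posterior mean ≈ 0.731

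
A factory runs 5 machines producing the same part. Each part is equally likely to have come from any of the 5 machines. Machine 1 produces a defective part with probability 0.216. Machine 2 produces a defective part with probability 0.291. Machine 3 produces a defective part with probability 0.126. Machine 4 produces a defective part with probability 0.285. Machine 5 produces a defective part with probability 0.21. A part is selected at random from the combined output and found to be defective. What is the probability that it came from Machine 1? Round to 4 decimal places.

Posterior probability ≈ 0.1915

Tabulate prior·likelihood by source: [1] prior 0.2, lik 0.216, product 0.04320; [2] prior 0.2, lik 0.291, product 0.05820; [3] prior 0.2, lik 0.126, product 0.02520; [4] prior 0.2, lik 0.285, product 0.05700; [5] prior 0.2, lik 0.21, product 0.04200.
Normalizing constant = 0.22560; the posterior for Machine 1 is its product over the sum, 0.04320/0.22560 = 0.1915.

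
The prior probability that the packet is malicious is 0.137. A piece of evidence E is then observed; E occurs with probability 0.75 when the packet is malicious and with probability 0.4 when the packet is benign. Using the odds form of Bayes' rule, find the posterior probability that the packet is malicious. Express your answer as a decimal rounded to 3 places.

Prior odds = 0.137/(1−0.137) = 0.15875. In log-odds, ln(0.15875) = -1.8404.
Add log likelihood ratio: ln(1.8750) = 0.62861.
Posterior log-odds = -1.2118, so posterior odds = exp(-1.2118) = 0.29765. Converting, P(H|E) = 0.29765/1.2977 = 0.229.

Posterior probability ≈ 0.229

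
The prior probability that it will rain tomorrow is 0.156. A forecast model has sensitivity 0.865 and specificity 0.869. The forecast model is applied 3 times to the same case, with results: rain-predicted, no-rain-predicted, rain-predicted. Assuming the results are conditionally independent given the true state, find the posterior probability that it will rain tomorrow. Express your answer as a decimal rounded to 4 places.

Let H be the event that it will rain tomorrow; start with P(H) = 0.156. P('rain-predicted'|H) = 0.865, P('rain-predicted'|¬H) = 0.131.
Update on result 1 ('rain-predicted'): P(H) ← 0.865·0.1560 / (0.865·0.1560 + 0.131·0.8440) = 0.13494/0.24550 = 0.5496.
Update on result 2 ('no-rain-predicted'): P(H) ← 0.135·0.5496 / (0.135·0.5496 + 0.869·0.4504) = 0.074202/0.46556 = 0.1594.
Update on result 3 ('rain-predicted'): P(H) ← 0.865·0.1594 / (0.865·0.1594 + 0.131·0.8406) = 0.13787/0.24799 = 0.5559.

Posterior P(H) ≈ 0.5559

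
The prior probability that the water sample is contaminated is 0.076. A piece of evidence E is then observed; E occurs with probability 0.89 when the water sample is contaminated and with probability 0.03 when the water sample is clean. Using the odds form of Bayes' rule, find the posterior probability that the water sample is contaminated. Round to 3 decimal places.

Posterior probability ≈ 0.709

Prior odds = 0.076/(1−0.076) = 0.082251. In log-odds, ln(0.082251) = -2.4980.
Add log likelihood ratio: ln(29.667) = 3.3900.
Posterior log-odds = 0.89205, so posterior odds = exp(0.89205) = 2.4401. Converting, P(H|E) = 2.4401/3.4401 = 0.709.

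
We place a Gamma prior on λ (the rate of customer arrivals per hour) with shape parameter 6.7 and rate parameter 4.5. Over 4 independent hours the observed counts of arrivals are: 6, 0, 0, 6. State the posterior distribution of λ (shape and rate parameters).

Posterior: Gamma(shape=18.7, rate=8.5)

Total count ∑xᵢ = 12 over n = 4 hours.
Gamma is conjugate to the Poisson likelihood: posterior is Gamma(shape = 6.7+12 = 18.7, rate = 4.5+4 = 8.5).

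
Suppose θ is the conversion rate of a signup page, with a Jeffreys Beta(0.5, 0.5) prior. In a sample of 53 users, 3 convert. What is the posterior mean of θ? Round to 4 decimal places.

Observing 3 successes and 50 failures updates Beta(0.5, 0.5) by adding the success and failure counts to the two shape parameters: α = 0.5+3 = 3.5, β = 0.5+50 = 50.5.
E[θ | data] = 3.5/(3.5+50.5) = 0.0648.

Posterior mean ≈ 0.0648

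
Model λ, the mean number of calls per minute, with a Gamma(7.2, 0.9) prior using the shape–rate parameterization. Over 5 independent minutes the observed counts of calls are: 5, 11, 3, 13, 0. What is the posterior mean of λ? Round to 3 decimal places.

The Poisson likelihood adds the total count to the shape and the number of exposure periods to the rate. Here ∑xᵢ = 32 and n = 5, so shape 7.2→39.2 and rate 0.9→5.9.
E[λ | data] = 39.2/5.9 = 6.644.

Posterior mean ≈ 6.644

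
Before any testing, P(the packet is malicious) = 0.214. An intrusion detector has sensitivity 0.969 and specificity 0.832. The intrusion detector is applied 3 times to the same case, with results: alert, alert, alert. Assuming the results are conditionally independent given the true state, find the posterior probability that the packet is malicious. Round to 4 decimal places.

Posterior P(H) ≈ 0.9812

Let H be the event that the packet is malicious; start with P(H) = 0.214. P('alert'|H) = 0.969, P('alert'|¬H) = 0.168.
Update on result 1 ('alert'): P(H) ← 0.969·0.2140 / (0.969·0.2140 + 0.168·0.7860) = 0.20737/0.33941 = 0.6110.
Update on result 2 ('alert'): P(H) ← 0.969·0.6110 / (0.969·0.6110 + 0.168·0.3890) = 0.59201/0.65737 = 0.9006.
Update on result 3 ('alert'): P(H) ← 0.969·0.9006 / (0.969·0.9006 + 0.168·0.0994) = 0.87266/0.88936 = 0.9812.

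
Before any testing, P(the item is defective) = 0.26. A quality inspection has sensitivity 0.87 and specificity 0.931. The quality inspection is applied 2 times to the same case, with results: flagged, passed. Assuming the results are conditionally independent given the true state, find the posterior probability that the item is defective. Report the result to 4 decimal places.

Posterior P(H) ≈ 0.3822

With H the event that the item is defective, the joint likelihood of the observed sequence is P(data|H) = 0.87·0.13 = 0.11310 and P(data|¬H) = 0.069·0.931 = 0.064239.
Bayes: P(H|data) = 0.26·0.11310 / (0.26·0.11310 + 0.74·0.064239) = 0.029406/0.076943 = 0.3822.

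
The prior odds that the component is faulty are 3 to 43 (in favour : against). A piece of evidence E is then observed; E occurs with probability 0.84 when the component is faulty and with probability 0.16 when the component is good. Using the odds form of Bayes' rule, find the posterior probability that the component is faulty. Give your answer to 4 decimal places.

Posterior probability ≈ 0.2681

Prior odds = 3/43 = 0.069767.
Likelihood ratio for E = 0.84/0.16 = 5.2500.
Posterior odds = prior odds × LR = 0.36628.
Posterior probability = odds/(1+odds) = 0.36628/1.3663 = 0.2681.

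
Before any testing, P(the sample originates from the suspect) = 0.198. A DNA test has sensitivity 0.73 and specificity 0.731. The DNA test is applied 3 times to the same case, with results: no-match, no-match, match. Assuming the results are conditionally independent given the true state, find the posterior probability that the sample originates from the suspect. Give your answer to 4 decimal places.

Posterior P(H) ≈ 0.0837

Let H be the event that the sample originates from the suspect; start with P(H) = 0.198. P('match'|H) = 0.73, P('match'|¬H) = 0.269.
Update on result 1 ('no-match'): P(H) ← 0.27·0.1980 / (0.27·0.1980 + 0.731·0.8020) = 0.053460/0.63972 = 0.0836.
Update on result 2 ('no-match'): P(H) ← 0.27·0.0836 / (0.27·0.0836 + 0.731·0.9164) = 0.022563/0.69248 = 0.0326.
Update on result 3 ('match'): P(H) ← 0.73·0.0326 / (0.73·0.0326 + 0.269·0.9674) = 0.023786/0.28402 = 0.0837.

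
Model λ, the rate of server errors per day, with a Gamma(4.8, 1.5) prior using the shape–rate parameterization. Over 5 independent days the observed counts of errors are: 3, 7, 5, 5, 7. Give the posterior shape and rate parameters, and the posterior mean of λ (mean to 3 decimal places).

Total count ∑xᵢ = 27 over n = 5 days.
Gamma is conjugate to the Poisson likelihood: posterior is Gamma(shape = 4.8+27 = 31.8, rate = 1.5+5 = 6.5).
Posterior mean = shape/rate = 31.8/6.5 = 4.892.

Posterior: Gamma(shape=31.8, rate=6.5); mean ≈ 4.892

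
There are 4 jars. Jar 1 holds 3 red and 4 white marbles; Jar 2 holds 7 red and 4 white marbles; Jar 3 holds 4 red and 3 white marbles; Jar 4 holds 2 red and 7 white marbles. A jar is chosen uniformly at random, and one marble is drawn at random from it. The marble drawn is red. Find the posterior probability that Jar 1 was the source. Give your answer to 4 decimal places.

Posterior probability ≈ 0.2306

Tabulate prior·likelihood by source: [1] prior 0.25, lik 0.4286, product 0.1071; [2] prior 0.25, lik 0.6364, product 0.1591; [3] prior 0.25, lik 0.5714, product 0.1429; [4] prior 0.25, lik 0.2222, product 0.05556.
Normalizing constant = 0.46465; the posterior for Jar 1 is its product over the sum, 0.1071/0.46465 = 0.2306.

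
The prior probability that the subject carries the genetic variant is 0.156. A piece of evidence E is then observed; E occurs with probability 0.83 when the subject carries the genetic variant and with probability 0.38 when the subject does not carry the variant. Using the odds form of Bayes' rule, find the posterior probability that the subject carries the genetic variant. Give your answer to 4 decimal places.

Prior odds = 0.156/(1−0.156) = 0.18483.
Likelihood ratio for E = 0.83/0.38 = 2.1842.
Posterior odds = prior odds × LR = 0.40372.
Posterior probability = odds/(1+odds) = 0.40372/1.4037 = 0.2876.

Posterior probability ≈ 0.2876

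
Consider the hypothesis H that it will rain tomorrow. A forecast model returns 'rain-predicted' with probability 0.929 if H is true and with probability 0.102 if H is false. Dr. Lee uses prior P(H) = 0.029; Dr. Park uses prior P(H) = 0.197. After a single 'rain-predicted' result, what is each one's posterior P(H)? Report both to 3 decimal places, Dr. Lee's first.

The likelihood ratio for a 'rain-predicted' result is 0.929/0.102 = 9.1078.
Dr. Lee: prior odds 0.029/0.971 = 0.029866; posterior odds 0.27202; posterior probability 0.214.
Dr. Park: prior odds 0.197/0.803 = 0.24533; posterior odds 2.2344; posterior probability 0.691.

Dr. Lee: 0.214; Dr. Park: 0.691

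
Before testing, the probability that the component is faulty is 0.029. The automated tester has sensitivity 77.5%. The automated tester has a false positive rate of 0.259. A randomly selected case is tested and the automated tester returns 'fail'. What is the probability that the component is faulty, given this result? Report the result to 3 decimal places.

P(H | E) ≈ 0.082

Let H be the event that the component is faulty. P(H) = 0.029, so P(¬H) = 0.971. With E the 'fail' result, P(E|H) = 0.775 and P(E|¬H) = 0.259.
P(E) = 0.775·0.029 + 0.259·0.971 = 0.022475 + 0.25149 = 0.27396.
By Bayes' theorem, P(H|E) = 0.022475 / 0.27396 = 0.082.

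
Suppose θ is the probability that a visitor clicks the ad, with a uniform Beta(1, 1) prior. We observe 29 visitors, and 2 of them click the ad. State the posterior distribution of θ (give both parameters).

Posterior: Beta(3, 28)

The binomial likelihood is conjugate to the Beta prior: with 2 successes and 27 failures, the posterior is Beta(1+2, 1+27) = Beta(3, 28).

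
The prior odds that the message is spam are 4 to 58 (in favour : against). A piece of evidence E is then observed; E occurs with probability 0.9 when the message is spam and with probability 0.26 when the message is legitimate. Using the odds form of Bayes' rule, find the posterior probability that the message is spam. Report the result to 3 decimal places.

Prior odds = 4/58 = 0.068966.
Likelihood ratio for E = 0.9/0.26 = 3.4615.
Posterior odds = prior odds × LR = 0.23873.
Posterior probability = odds/(1+odds) = 0.23873/1.2387 = 0.193.

Posterior probability ≈ 0.193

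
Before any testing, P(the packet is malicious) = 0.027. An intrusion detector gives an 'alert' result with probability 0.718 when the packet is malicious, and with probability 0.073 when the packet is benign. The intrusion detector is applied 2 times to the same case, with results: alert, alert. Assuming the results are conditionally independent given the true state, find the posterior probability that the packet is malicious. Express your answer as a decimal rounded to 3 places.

Let H be the event that the packet is malicious; start with P(H) = 0.027. P('alert'|H) = 0.718, P('alert'|¬H) = 0.073.
Update on result 1 ('alert'): P(H) ← 0.718·0.0270 / (0.718·0.0270 + 0.073·0.9730) = 0.019386/0.090415 = 0.2144.
Update on result 2 ('alert'): P(H) ← 0.718·0.2144 / (0.718·0.2144 + 0.073·0.7856) = 0.15395/0.21130 = 0.7286.

Posterior P(H) ≈ 0.729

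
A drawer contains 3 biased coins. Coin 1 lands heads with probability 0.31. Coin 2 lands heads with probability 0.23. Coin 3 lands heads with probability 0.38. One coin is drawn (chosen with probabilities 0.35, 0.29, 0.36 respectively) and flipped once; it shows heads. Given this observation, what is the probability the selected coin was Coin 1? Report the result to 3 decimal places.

Posterior probability ≈ 0.348

Tabulate prior·likelihood by source: [1] prior 0.35, lik 0.31, product 0.1085; [2] prior 0.29, lik 0.23, product 0.06670; [3] prior 0.36, lik 0.38, product 0.1368.
Normalizing constant = 0.31200; the posterior for Coin 1 is its product over the sum, 0.1085/0.31200 = 0.348.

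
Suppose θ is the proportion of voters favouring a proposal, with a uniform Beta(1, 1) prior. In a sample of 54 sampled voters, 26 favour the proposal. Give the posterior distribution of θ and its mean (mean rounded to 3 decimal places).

The binomial likelihood is conjugate to the Beta prior: with 26 successes and 28 failures, the posterior is Beta(1+26, 1+28) = Beta(27, 29).
E[θ | data] = 27/(27+29) = 0.482.

Posterior: Beta(27, 29); mean ≈ 0.482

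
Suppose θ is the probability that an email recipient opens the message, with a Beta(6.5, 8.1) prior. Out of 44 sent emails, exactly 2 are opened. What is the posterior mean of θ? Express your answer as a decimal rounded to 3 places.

Posterior mean ≈ 0.145

The binomial likelihood is conjugate to the Beta prior: with 2 successes and 42 failures, the posterior is Beta(6.5+2, 8.1+42) = Beta(8.5, 50.1).
E[θ | data] = 8.5/(8.5+50.1) = 0.145.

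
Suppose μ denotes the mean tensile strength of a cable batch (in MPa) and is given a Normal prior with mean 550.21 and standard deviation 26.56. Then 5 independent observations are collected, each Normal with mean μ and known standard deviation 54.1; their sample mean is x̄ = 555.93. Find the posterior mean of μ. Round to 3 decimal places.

Prior precision 1/τ₀² = 1/26.56² = 0.00141757; data precision n/σ² = 5/54.1² = 0.00170834.
Posterior precision = 0.00141757 + 0.00170834 = 0.00312591.
Posterior mean = (0.00141757·550.21 + 0.00170834·555.93) / 0.00312591 = 553.336.

Posterior mean ≈ 553.336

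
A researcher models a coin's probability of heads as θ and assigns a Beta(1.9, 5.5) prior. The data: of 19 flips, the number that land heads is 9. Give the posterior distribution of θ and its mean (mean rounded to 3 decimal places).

The binomial likelihood is conjugate to the Beta prior: with 9 successes and 10 failures, the posterior is Beta(1.9+9, 5.5+10) = Beta(10.9, 15.5).
Posterior mean = α/(α+β) = 10.9/26.4 = 0.413.

Posterior: Beta(10.9, 15.5); mean ≈ 0.413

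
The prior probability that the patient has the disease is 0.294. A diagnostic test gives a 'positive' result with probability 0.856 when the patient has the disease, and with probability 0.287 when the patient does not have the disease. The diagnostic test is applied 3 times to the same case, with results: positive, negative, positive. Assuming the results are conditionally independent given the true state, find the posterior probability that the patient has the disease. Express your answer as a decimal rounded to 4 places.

With H the event that the patient has the disease, the joint likelihood of the observed sequence is P(data|H) = 0.856·0.144·0.856 = 0.10551 and P(data|¬H) = 0.287·0.713·0.287 = 0.058729.
Bayes: P(H|data) = 0.294·0.10551 / (0.294·0.10551 + 0.706·0.058729) = 0.031021/0.072484 = 0.4280.

Posterior P(H) ≈ 0.4280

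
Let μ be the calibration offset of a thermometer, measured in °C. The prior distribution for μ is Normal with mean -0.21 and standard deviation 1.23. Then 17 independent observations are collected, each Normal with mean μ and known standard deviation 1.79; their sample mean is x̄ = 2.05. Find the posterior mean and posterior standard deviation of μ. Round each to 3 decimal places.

With known σ, the Normal prior is conjugate. Weight on the data is w = (n/σ²)/(n/σ² + 1/τ₀²) = 5.30570/(5.30570+0.660982) = 0.88922.
Posterior mean = w·x̄ + (1−w)·μ₀ = 0.88922·2.05 + 0.11078·-0.21 = 1.800. Posterior variance = 1/(5.30570+0.660982) = 0.167597, so SD = 0.409.

Posterior mean ≈ 1.800; posterior SD ≈ 0.409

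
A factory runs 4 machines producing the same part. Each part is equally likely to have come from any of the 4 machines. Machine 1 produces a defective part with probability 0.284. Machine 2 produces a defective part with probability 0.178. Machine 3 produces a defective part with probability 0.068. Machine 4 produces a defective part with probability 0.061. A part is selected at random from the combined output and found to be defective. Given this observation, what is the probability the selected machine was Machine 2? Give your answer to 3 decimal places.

Posterior probability ≈ 0.301

P(defective|M1) = 0.284; P(defective|M2) = 0.178; P(defective|M3) = 0.068; P(defective|M4) = 0.061.
Prior × likelihood for each source: 0.25·0.284=0.07100, 0.25·0.178=0.04450, 0.25·0.068=0.01700, 0.25·0.061=0.01525. Summing gives P(defective) = 0.14775.
P(Machine 2 | defective) = 0.04450 / 0.14775 = 0.301.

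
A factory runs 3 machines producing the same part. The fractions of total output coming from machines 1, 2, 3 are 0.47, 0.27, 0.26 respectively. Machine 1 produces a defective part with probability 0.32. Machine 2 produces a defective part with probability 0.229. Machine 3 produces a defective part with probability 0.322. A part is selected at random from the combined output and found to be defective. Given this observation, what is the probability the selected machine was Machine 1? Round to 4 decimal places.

P(defective|M1) = 0.32; P(defective|M2) = 0.229; P(defective|M3) = 0.322.
Prior × likelihood for each source: 0.47·0.32=0.1504, 0.27·0.229=0.06183, 0.26·0.322=0.08372. Summing gives P(defective) = 0.29595.
P(Machine 1 | defective) = 0.1504 / 0.29595 = 0.5082.

Posterior probability ≈ 0.5082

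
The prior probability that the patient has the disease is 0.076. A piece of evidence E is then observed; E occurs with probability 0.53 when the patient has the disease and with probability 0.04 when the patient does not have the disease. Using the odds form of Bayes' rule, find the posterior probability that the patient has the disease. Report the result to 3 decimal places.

Prior odds = 0.076/(1−0.076) = 0.082251. In log-odds, ln(0.082251) = -2.4980.
Add log likelihood ratio: ln(13.250) = 2.5840.
Posterior log-odds = 0.086019, so posterior odds = exp(0.086019) = 1.0898. Converting, P(H|E) = 1.0898/2.0898 = 0.521.

Posterior probability ≈ 0.521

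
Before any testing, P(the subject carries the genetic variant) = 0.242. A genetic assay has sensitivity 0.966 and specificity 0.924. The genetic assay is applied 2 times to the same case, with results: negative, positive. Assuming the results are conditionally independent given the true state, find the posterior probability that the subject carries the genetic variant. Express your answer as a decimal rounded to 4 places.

Let H be the event that the subject carries the genetic variant; start with P(H) = 0.242. P('positive'|H) = 0.966, P('positive'|¬H) = 0.076.
Update on result 1 ('negative'): P(H) ← 0.034·0.2420 / (0.034·0.2420 + 0.924·0.7580) = 0.0082280/0.70862 = 0.0116.
Update on result 2 ('positive'): P(H) ← 0.966·0.0116 / (0.966·0.0116 + 0.076·0.9884) = 0.011217/0.086334 = 0.1299.

Posterior P(H) ≈ 0.1299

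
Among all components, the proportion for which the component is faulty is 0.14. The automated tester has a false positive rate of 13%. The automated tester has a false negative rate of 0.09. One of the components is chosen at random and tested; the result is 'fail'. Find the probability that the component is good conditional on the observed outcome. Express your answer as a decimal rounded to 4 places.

Write H for 'the component is faulty'. Prior odds H:¬H = 0.14/0.86 = 0.16279. For the 'fail' outcome, the likelihood ratio is 0.91/0.13 = 7.0000.
Posterior odds = 0.16279 × 7.0000 = 1.1395, so P(H|E) = 1.1395/(1+1.1395) = 0.5326. Then P(¬H|E) = 1 − 0.5326 = 0.4674.

P(¬H | E) ≈ 0.4674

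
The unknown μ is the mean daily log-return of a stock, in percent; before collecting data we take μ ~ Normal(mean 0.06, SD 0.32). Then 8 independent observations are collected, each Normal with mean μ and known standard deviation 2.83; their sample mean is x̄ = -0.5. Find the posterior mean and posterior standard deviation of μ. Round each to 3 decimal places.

With known σ, the Normal prior is conjugate. Weight on the data is w = (n/σ²)/(n/σ² + 1/τ₀²) = 0.998889/(0.998889+9.76562) = 0.092795.
Posterior mean = w·x̄ + (1−w)·μ₀ = 0.092795·-0.5 + 0.90721·0.06 = 0.008. Posterior variance = 1/(0.998889+9.76562) = 0.0928978, so SD = 0.305.

Posterior mean ≈ 0.008; posterior SD ≈ 0.305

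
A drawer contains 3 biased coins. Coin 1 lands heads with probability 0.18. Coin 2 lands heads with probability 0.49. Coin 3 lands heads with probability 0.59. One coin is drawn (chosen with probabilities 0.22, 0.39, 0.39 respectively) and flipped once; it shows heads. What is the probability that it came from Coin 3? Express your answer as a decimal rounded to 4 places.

Tabulate prior·likelihood by source: [1] prior 0.22, lik 0.18, product 0.03960; [2] prior 0.39, lik 0.49, product 0.1911; [3] prior 0.39, lik 0.59, product 0.2301.
Normalizing constant = 0.46080; the posterior for Coin 3 is its product over the sum, 0.2301/0.46080 = 0.4993.

Posterior probability ≈ 0.4993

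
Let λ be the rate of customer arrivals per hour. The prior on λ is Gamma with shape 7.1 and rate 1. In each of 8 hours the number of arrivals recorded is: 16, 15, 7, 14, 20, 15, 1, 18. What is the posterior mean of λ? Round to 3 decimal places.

The Poisson likelihood adds the total count to the shape and the number of exposure periods to the rate. Here ∑xᵢ = 106 and n = 8, so shape 7.1→113.1 and rate 1→9.
E[λ | data] = 113.1/9 = 12.567.

Posterior mean ≈ 12.567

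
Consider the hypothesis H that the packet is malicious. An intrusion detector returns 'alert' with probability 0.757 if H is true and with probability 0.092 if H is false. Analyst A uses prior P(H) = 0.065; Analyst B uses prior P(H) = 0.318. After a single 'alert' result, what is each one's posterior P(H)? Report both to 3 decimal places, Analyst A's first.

Analyst A: 0.364; Analyst B: 0.793

The likelihood ratio for an 'alert' result is 0.757/0.092 = 8.2283.
Analyst A: prior odds 0.065/0.935 = 0.069519; posterior odds 0.57202; posterior probability 0.364.
Analyst B: prior odds 0.318/0.682 = 0.46628; posterior odds 3.8366; posterior probability 0.793.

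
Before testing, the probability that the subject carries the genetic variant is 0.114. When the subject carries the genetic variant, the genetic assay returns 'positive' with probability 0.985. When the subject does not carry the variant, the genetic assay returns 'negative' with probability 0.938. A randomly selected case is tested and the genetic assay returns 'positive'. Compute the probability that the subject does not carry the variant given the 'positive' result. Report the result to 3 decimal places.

Write H for 'the subject carries the genetic variant'. Prior odds H:¬H = 0.114/0.886 = 0.12867. For the 'positive' outcome, the likelihood ratio is 0.985/0.062 = 15.887.
Posterior odds = 0.12867 × 15.887 = 2.0442, so P(H|E) = 2.0442/(1+2.0442) = 0.672. Then P(¬H|E) = 1 − 0.672 = 0.328.

P(¬H | E) ≈ 0.328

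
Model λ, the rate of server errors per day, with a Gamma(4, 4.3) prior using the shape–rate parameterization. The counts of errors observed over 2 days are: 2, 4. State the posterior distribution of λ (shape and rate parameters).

The Poisson likelihood adds the total count to the shape and the number of exposure periods to the rate. Here ∑xᵢ = 6 and n = 2, so shape 4→10 and rate 4.3→6.3.

Posterior: Gamma(shape=10, rate=6.3)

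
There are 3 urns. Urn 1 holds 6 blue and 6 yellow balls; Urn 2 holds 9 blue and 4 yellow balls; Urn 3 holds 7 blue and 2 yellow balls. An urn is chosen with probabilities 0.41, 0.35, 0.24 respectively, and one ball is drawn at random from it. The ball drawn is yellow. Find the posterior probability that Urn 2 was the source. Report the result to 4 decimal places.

Posterior probability ≈ 0.2942

Tabulate prior·likelihood by source: [1] prior 0.41, lik 0.5, product 0.2050; [2] prior 0.35, lik 0.3077, product 0.1077; [3] prior 0.24, lik 0.2222, product 0.05333.
Normalizing constant = 0.36603; the posterior for Urn 2 is its product over the sum, 0.1077/0.36603 = 0.2942.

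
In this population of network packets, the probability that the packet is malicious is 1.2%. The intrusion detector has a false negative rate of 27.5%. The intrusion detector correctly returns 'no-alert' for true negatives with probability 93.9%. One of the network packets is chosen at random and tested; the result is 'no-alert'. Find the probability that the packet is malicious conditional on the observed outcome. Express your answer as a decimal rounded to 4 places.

P(H | E) ≈ 0.0035

Let H be the event that the packet is malicious. P(H) = 0.012, so P(¬H) = 0.988. With E the 'no-alert' result, P(E|H) = 0.275 and P(E|¬H) = 0.939.
P(E) = 0.275·0.012 + 0.939·0.988 = 0.0033000 + 0.92773 = 0.93103.
By Bayes' theorem, P(H|E) = 0.0033000 / 0.93103 = 0.0035.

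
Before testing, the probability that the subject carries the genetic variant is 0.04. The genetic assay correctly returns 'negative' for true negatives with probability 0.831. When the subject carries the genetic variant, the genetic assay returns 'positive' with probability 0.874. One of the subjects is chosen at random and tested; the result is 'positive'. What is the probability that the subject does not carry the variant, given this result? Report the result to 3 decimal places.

Let H be the event that the subject carries the genetic variant. P(H) = 0.04, so P(¬H) = 0.96. With E the 'positive' result, P(E|H) = 0.874 and P(E|¬H) = 0.169.
P(E) = 0.874·0.04 + 0.169·0.96 = 0.034960 + 0.16224 = 0.19720.
By Bayes' theorem, P(H|E) = 0.034960 / 0.19720 = 0.177. Hence P(¬H|E) = 1 − 0.177 = 0.823.

P(¬H | E) ≈ 0.823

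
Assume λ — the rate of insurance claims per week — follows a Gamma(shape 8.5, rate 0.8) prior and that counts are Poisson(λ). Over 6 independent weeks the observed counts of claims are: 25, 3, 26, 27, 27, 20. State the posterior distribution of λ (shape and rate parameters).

The Poisson likelihood adds the total count to the shape and the number of exposure periods to the rate. Here ∑xᵢ = 128 and n = 6, so shape 8.5→136.5 and rate 0.8→6.8.

Posterior: Gamma(shape=136.5, rate=6.8)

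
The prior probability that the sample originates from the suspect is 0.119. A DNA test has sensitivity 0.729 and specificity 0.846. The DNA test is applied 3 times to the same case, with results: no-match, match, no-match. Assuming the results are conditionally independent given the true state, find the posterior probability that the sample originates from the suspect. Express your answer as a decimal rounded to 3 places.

Let H be the event that the sample originates from the suspect; start with P(H) = 0.119. P('match'|H) = 0.729, P('match'|¬H) = 0.154.
Update on result 1 ('no-match'): P(H) ← 0.271·0.1190 / (0.271·0.1190 + 0.846·0.8810) = 0.032249/0.77757 = 0.0415.
Update on result 2 ('match'): P(H) ← 0.729·0.0415 / (0.729·0.0415 + 0.154·0.9585) = 0.030234/0.17785 = 0.1700.
Update on result 3 ('no-match'): P(H) ← 0.271·0.1700 / (0.271·0.1700 + 0.846·0.8300) = 0.046071/0.74825 = 0.0616.

Posterior P(H) ≈ 0.062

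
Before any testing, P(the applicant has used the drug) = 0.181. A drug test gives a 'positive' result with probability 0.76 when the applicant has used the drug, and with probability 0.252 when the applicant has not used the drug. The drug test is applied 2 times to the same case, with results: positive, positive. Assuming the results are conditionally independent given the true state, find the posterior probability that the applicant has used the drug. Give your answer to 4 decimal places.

Let H be the event that the applicant has used the drug; start with P(H) = 0.181. P('positive'|H) = 0.76, P('positive'|¬H) = 0.252.
Update on result 1 ('positive'): P(H) ← 0.76·0.1810 / (0.76·0.1810 + 0.252·0.8190) = 0.13756/0.34395 = 0.3999.
Update on result 2 ('positive'): P(H) ← 0.76·0.3999 / (0.76·0.3999 + 0.252·0.6001) = 0.30396/0.45517 = 0.6678.

Posterior P(H) ≈ 0.6678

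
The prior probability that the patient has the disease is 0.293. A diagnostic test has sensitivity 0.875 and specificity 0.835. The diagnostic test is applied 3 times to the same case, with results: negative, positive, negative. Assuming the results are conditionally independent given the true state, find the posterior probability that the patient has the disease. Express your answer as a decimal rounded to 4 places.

Let H be the event that the patient has the disease; start with P(H) = 0.293. P('positive'|H) = 0.875, P('positive'|¬H) = 0.165.
Update on result 1 ('negative'): P(H) ← 0.125·0.2930 / (0.125·0.2930 + 0.835·0.7070) = 0.036625/0.62697 = 0.0584.
Update on result 2 ('positive'): P(H) ← 0.875·0.0584 / (0.875·0.0584 + 0.165·0.9416) = 0.051114/0.20648 = 0.2476.
Update on result 3 ('negative'): P(H) ← 0.125·0.2476 / (0.125·0.2476 + 0.835·0.7524) = 0.030944/0.65924 = 0.0469.

Posterior P(H) ≈ 0.0469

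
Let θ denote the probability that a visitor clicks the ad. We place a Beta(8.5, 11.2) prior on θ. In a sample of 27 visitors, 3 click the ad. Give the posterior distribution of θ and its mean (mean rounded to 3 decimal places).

Posterior: Beta(11.5, 35.2); mean ≈ 0.246

Observing 3 successes and 24 failures updates Beta(8.5, 11.2) by adding the success and failure counts to the two shape parameters: α = 8.5+3 = 11.5, β = 11.2+24 = 35.2.
Posterior mean = α/(α+β) = 11.5/46.7 = 0.246.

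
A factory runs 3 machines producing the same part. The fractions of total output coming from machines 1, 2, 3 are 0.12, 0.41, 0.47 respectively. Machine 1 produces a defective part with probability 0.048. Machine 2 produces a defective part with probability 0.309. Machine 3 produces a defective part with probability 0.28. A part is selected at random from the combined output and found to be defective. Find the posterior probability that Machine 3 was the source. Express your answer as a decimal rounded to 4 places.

Posterior probability ≈ 0.4984

Tabulate prior·likelihood by source: [1] prior 0.12, lik 0.048, product 0.005760; [2] prior 0.41, lik 0.309, product 0.1267; [3] prior 0.47, lik 0.28, product 0.1316.
Normalizing constant = 0.26405; the posterior for Machine 3 is its product over the sum, 0.1316/0.26405 = 0.4984.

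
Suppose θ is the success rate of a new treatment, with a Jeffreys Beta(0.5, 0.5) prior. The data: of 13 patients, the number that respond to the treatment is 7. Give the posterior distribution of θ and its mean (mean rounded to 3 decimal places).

Posterior: Beta(7.5, 6.5); mean ≈ 0.536

The binomial likelihood is conjugate to the Beta prior: with 7 successes and 6 failures, the posterior is Beta(0.5+7, 0.5+6) = Beta(7.5, 6.5).
Posterior mean = α/(α+β) = 7.5/14 = 0.536.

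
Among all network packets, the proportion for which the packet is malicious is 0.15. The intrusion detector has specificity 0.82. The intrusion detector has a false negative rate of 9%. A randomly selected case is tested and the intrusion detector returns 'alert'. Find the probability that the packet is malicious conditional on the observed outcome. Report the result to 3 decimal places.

P(H | E) ≈ 0.472

Write H for 'the packet is malicious'. Prior odds H:¬H = 0.15/0.85 = 0.17647. For the 'alert' outcome, the likelihood ratio is 0.91/0.18 = 5.0556.
Posterior odds = 0.17647 × 5.0556 = 0.89216, so P(H|E) = 0.89216/(1+0.89216) = 0.472.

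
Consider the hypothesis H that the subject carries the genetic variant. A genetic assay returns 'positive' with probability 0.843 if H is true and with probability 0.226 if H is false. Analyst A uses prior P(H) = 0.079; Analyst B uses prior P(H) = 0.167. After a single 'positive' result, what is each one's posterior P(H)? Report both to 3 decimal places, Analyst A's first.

The likelihood ratio for a 'positive' result is 0.843/0.226 = 3.7301.
Analyst A: prior odds 0.079/0.921 = 0.085776; posterior odds 0.31995; posterior probability 0.242.
Analyst B: prior odds 0.167/0.833 = 0.20048; posterior odds 0.74781; posterior probability 0.428.

Analyst A: 0.242; Analyst B: 0.428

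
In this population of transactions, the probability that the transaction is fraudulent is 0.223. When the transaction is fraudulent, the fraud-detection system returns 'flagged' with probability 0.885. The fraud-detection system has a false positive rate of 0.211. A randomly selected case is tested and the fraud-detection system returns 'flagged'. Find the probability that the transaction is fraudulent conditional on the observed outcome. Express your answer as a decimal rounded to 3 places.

Write H for 'the transaction is fraudulent'. Prior odds H:¬H = 0.223/0.777 = 0.28700. For the 'flagged' outcome, the likelihood ratio is 0.885/0.211 = 4.1943.
Posterior odds = 0.28700 × 4.1943 = 1.2038, so P(H|E) = 1.2038/(1+1.2038) = 0.546.

P(H | E) ≈ 0.546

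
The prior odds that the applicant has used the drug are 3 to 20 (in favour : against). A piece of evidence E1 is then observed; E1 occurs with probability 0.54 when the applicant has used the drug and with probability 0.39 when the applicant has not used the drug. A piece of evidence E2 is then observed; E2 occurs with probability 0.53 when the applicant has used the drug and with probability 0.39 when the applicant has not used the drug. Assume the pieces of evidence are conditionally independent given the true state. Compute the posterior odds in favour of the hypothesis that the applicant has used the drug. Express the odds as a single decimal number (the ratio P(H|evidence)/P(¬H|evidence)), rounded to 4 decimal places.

Prior odds = 3/20 = 0.15000.
Likelihood ratio for E1 = 0.54/0.39 = 1.3846.
Likelihood ratio for E2 = 0.53/0.39 = 1.3590.
Posterior odds = prior odds × LR₁ × LR₂ = 0.28225.

Posterior odds ≈ 0.2822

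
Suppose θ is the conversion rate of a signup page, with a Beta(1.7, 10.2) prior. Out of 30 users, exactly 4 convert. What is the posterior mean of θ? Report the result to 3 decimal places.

The binomial likelihood is conjugate to the Beta prior: with 4 successes and 26 failures, the posterior is Beta(1.7+4, 10.2+26) = Beta(5.7, 36.2).
Posterior mean = α/(α+β) = 5.7/41.9 = 0.136.

Posterior mean ≈ 0.136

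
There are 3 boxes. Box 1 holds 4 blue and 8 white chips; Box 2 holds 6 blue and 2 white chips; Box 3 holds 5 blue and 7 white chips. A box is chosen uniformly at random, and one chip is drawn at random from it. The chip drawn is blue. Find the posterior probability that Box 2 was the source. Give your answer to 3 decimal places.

Posterior probability ≈ 0.500

Tabulate prior·likelihood by source: [1] prior 0.333333, lik 0.3333, product 0.1111; [2] prior 0.333333, lik 0.75, product 0.2500; [3] prior 0.333333, lik 0.4167, product 0.1389.
Normalizing constant = 0.50000; the posterior for Box 2 is its product over the sum, 0.2500/0.50000 = 0.500.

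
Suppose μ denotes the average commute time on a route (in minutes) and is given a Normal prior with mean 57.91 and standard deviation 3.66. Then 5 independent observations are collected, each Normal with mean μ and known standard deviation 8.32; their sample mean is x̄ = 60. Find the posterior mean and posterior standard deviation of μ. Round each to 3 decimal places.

Posterior mean ≈ 58.938; posterior SD ≈ 2.609

Prior precision 1/τ₀² = 1/3.66² = 0.0746514; data precision n/σ² = 5/8.32² = 0.0722310.
Posterior precision = 0.0746514 + 0.0722310 = 0.146882, giving posterior SD = 1/√0.146882 = 2.609.
Posterior mean = (0.0746514·57.91 + 0.0722310·60) / 0.146882 = 58.938.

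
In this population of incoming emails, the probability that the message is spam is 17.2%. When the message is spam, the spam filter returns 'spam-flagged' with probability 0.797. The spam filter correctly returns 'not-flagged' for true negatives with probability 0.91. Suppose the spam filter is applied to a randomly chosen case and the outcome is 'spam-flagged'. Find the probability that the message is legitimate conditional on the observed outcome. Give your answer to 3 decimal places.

P(¬H | E) ≈ 0.352

Write H for 'the message is spam'. Prior odds H:¬H = 0.172/0.828 = 0.20773. For the 'spam-flagged' outcome, the likelihood ratio is 0.797/0.09 = 8.8556.
Posterior odds = 0.20773 × 8.8556 = 1.8396, so P(H|E) = 1.8396/(1+1.8396) = 0.648. Then P(¬H|E) = 1 − 0.648 = 0.352.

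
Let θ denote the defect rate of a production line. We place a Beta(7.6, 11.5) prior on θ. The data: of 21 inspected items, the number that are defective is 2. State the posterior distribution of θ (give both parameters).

Posterior: Beta(9.6, 30.5)

Observing 2 successes and 19 failures updates Beta(7.6, 11.5) by adding the success and failure counts to the two shape parameters: α = 7.6+2 = 9.6, β = 11.5+19 = 30.5.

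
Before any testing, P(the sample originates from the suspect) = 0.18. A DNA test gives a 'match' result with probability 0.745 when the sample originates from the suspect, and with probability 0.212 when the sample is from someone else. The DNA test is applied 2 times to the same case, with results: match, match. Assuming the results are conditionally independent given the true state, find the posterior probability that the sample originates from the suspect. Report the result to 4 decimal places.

With H the event that the sample originates from the suspect, the joint likelihood of the observed sequence is P(data|H) = 0.745·0.745 = 0.55502 and P(data|¬H) = 0.212·0.212 = 0.044944.
Bayes: P(H|data) = 0.18·0.55502 / (0.18·0.55502 + 0.82·0.044944) = 0.099904/0.13676 = 0.7305.

Posterior P(H) ≈ 0.7305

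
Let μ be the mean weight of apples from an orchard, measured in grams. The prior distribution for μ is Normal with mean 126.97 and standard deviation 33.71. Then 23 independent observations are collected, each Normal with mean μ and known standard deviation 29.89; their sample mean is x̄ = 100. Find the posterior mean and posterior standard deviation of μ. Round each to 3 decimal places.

Posterior mean ≈ 100.891; posterior SD ≈ 6.129

Prior precision 1/τ₀² = 1/33.71² = 0.00088000; data precision n/σ² = 23/29.89² = 0.0257440.
Posterior precision = 0.00088000 + 0.0257440 = 0.0266240, giving posterior SD = 1/√0.0266240 = 6.129.
Posterior mean = (0.00088000·126.97 + 0.0257440·100) / 0.0266240 = 100.891.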